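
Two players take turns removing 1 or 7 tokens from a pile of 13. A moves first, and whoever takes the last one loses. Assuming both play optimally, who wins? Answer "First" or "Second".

W/L table (W = player to move can force a win):
i:   0  1  2  3  4  5  6  7  8  9 10 11 12 13
     W  L  W  L  W  L  W  L  W  L  W  L  W  L
Position 13 is L, so the second player wins.

Second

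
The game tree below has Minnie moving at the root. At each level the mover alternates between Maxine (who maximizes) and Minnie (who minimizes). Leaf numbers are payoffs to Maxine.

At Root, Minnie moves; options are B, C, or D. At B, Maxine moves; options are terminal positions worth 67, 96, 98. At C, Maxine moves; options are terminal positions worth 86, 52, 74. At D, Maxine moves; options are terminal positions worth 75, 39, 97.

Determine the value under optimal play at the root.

86

B (Maxine): max(67, 96, 98) = 98
C (Maxine): max(86, 52, 74) = 86
D (Maxine): max(75, 39, 97) = 97
Root (Minnie): min(98, 86, 97) = 86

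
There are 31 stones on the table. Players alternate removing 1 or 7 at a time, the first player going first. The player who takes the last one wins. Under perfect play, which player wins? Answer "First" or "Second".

Mark each pile size as W (mover wins) or L (mover loses):
i:   0  1  2  3  4  5  6  7  8  9 10 11 12 13 14 15 16 17 18 19 20 21 22 23 24 25 26 27 28 29 30 31
     L  W  L  W  L  W  L  W  L  W  L  W  L  W  L  W  L  W  L  W  L  W  L  W  L  W  L  W  L  W  L  W
Position 31 is W, so the first player wins.

First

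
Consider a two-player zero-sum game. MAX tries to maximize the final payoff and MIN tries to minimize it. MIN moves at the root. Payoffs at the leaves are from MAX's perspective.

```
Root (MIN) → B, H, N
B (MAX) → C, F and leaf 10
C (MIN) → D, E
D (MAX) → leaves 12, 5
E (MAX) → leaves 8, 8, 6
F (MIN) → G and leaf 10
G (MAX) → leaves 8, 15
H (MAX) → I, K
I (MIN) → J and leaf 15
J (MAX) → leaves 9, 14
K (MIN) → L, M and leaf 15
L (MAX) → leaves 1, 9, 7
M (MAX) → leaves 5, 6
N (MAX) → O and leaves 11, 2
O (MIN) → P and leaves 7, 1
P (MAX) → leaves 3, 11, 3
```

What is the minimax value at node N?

11

P: max(3, 11, 3) = 11
O: min(11, 7, 1) = 1
N: max(1, 11, 2) = 11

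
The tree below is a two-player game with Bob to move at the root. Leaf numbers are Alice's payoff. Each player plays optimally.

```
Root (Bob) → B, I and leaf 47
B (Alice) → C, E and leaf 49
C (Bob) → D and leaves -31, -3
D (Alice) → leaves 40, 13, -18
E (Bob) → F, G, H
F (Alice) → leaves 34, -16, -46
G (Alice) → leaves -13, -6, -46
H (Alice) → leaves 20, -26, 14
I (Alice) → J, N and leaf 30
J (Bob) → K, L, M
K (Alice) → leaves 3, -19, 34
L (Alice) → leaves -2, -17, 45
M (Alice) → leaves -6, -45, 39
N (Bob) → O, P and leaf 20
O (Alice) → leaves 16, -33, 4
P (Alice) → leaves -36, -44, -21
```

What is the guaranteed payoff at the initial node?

34

D (Alice): max(40, 13, -18) = 40
C (Bob): min(40, -31, -3) = -31
F (Alice): max(34, -16, -46) = 34
G (Alice): max(-13, -6, -46) = -6
H (Alice): max(20, -26, 14) = 20
E (Bob): min(34, -6, 20) = -6
B (Alice): max(-31, -6, 49) = 49
K (Alice): max(3, -19, 34) = 34
L (Alice): max(-2, -17, 45) = 45
M (Alice): max(-6, -45, 39) = 39
J (Bob): min(34, 45, 39) = 34
O (Alice): max(16, -33, 4) = 16
P (Alice): max(-36, -44, -21) = -21
N (Bob): min(16, -21, 20) = -21
I (Alice): max(34, -21, 30) = 34
Root (Bob): min(49, 34, 47) = 34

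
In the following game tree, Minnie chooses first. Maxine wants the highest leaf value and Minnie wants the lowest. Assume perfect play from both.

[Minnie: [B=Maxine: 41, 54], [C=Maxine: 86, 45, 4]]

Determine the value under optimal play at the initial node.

54

B (Maxine): max(41, 54) = 54
C (Maxine): max(86, 45, 4) = 86
Root (Minnie): min(54, 86) = 54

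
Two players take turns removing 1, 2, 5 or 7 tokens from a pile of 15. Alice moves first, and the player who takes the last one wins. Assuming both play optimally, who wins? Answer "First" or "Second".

Second

i:   0  1  2  3  4  5  6  7  8  9 10 11 12 13 14 15
     L  W  W  L  W  W  L  W  W  L  W  W  L  W  W  L
Position 15 is L, so the second player wins.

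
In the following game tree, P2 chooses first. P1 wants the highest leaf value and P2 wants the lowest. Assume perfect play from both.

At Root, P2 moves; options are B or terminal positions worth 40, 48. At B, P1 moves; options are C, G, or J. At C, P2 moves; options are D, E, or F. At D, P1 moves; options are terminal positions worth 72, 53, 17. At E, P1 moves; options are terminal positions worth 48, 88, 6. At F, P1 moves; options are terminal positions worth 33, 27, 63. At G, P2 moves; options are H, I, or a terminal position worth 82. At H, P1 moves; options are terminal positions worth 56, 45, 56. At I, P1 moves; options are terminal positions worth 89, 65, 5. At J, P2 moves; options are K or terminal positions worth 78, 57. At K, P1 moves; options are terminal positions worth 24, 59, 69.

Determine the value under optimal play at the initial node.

40

D (P1): max(72, 53, 17) = 72
E (P1): max(48, 88, 6) = 88
F (P1): max(33, 27, 63) = 63
C (P2): min(72, 88, 63) = 63
H (P1): max(56, 45, 56) = 56
I (P1): max(89, 65, 5) = 89
G (P2): min(56, 89, 82) = 56
K (P1): max(24, 59, 69) = 69
J (P2): min(69, 78, 57) = 57
B (P1): max(63, 56, 57) = 63
Root (P2): min(63, 40, 48) = 40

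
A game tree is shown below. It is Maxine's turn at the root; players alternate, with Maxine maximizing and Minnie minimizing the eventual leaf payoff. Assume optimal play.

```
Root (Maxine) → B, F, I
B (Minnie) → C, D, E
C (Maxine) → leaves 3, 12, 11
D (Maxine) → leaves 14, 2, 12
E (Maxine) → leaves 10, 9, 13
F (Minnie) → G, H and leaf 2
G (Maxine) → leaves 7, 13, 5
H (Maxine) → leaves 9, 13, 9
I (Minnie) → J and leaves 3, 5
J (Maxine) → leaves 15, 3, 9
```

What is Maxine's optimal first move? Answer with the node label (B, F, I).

B

C (Maxine): max(3, 12, 11) = 12
D (Maxine): max(14, 2, 12) = 14
E (Maxine): max(10, 9, 13) = 13
B (Minnie): min(12, 14, 13) = 12
G (Maxine): max(7, 13, 5) = 13
H (Maxine): max(9, 13, 9) = 13
F (Minnie): min(13, 13, 2) = 2
J (Maxine): max(15, 3, 9) = 15
I (Minnie): min(15, 3, 5) = 3
Root (Maxine): max(12, 2, 3) = 12
Maxine picks the child with the highest value: B (value 12).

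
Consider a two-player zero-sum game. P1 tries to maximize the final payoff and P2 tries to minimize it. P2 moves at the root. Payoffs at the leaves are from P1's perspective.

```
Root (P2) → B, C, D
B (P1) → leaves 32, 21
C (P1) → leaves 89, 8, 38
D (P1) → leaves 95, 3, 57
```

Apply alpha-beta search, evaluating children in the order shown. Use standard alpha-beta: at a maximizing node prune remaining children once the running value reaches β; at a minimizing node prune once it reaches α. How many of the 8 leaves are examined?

4

B [α=-∞,β=+∞]: v=32
C [α=-∞,β=32]: v=89 after child 1 ≥ β → β-cutoff, skip 2
D [α=-∞,β=32]: v=95 after child 1 ≥ β → β-cutoff, skip 2
Root [α=-∞,β=+∞]: v=32
Leaves evaluated: 4 of 8.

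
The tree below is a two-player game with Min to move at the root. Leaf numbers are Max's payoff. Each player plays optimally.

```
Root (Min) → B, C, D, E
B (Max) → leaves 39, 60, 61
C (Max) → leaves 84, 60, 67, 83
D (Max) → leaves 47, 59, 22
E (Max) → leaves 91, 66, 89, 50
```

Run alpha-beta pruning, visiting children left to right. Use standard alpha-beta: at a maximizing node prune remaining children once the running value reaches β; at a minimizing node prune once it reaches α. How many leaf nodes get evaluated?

8

B [α=-∞,β=+∞]: v=61
C [α=-∞,β=61]: v=84 after child 1 ≥ β → β-cutoff, skip 3
D [α=-∞,β=61]: v=59
E [α=-∞,β=59]: v=91 after child 1 ≥ β → β-cutoff, skip 3
Root [α=-∞,β=+∞]: v=59
Leaves evaluated: 8 of 14.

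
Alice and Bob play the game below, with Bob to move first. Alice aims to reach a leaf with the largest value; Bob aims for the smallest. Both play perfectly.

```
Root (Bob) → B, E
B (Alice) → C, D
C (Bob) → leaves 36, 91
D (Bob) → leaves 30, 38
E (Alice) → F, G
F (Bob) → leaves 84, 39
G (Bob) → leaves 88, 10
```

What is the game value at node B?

C: min(36, 91) = 36
D: min(30, 38) = 30
B: max(36, 30) = 36

36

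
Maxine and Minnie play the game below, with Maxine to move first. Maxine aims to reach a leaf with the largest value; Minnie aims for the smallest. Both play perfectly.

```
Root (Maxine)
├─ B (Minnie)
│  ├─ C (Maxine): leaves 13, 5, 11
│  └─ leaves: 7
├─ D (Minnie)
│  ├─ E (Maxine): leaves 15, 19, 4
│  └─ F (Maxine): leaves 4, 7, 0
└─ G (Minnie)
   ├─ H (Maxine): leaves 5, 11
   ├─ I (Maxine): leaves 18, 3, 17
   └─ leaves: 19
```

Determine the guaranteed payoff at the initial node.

C (Maxine): max(13, 5, 11) = 13
B (Minnie): min(13, 7) = 7
E (Maxine): max(15, 19, 4) = 19
F (Maxine): max(4, 7, 0) = 7
D (Minnie): min(19, 7) = 7
H (Maxine): max(5, 11) = 11
I (Maxine): max(18, 3, 17) = 18
G (Minnie): min(11, 18, 19) = 11
Root (Maxine): max(7, 7, 11) = 11

11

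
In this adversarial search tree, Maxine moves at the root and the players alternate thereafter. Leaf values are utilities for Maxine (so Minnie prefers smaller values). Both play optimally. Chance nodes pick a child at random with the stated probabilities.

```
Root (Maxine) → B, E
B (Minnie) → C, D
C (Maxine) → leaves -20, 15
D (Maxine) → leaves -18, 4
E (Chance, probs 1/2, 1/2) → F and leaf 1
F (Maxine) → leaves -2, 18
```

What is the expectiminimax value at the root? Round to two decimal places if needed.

9.5

C (Maxine): max(-20, 15) = 15
D (Maxine): max(-18, 4) = 4
B (Minnie): min(15, 4) = 4
F (Maxine): max(-2, 18) = 18
E (Chance): 1/2·18 + 1/2·1 = 9.5
Root (Maxine): max(4, 9.5) = 9.5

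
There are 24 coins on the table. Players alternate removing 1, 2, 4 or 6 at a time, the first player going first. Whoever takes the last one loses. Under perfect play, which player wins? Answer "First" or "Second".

First

W/L table (W = player to move can force a win):
i:   0  1  2  3  4  5  6  7  8  9 10 11 12 13 14 15 16 17 18 19 20 21 22 23 24
     W  L  W  W  L  W  W  W  W  L  W  W  L  W  W  W  W  L  W  W  L  W  W  W  W
Position 24 is W, so the first player wins.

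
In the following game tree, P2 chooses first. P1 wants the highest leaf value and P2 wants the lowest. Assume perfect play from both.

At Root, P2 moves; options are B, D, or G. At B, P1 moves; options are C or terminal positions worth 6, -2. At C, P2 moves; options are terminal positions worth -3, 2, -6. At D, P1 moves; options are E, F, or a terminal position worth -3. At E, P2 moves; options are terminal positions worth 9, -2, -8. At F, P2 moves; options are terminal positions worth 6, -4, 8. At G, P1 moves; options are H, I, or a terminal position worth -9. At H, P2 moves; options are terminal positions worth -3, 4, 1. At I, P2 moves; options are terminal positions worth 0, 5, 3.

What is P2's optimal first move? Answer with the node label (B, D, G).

D

C (P2): min(-3, 2, -6) = -6
B (P1): max(-6, 6, -2) = 6
E (P2): min(9, -2, -8) = -8
F (P2): min(6, -4, 8) = -4
D (P1): max(-8, -4, -3) = -3
H (P2): min(-3, 4, 1) = -3
I (P2): min(0, 5, 3) = 0
G (P1): max(-3, 0, -9) = 0
Root (P2): min(6, -3, 0) = -3
P2 picks the child with the lowest value: D (value -3).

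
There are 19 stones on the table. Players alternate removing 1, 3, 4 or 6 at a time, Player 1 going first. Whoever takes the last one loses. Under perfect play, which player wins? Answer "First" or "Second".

Positions where the player to move wins (W) vs loses (L):
i:   0  1  2  3  4  5  6  7  8  9 10 11 12 13 14 15 16 17 18 19
     W  L  W  L  W  W  W  W  L  W  L  W  W  W  W  L  W  L  W  W
Position 19 is W, so the first player wins.

First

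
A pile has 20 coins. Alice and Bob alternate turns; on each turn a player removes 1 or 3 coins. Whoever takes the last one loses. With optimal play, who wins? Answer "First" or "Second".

Mark each pile size as W (mover wins) or L (mover loses):
i:   0  1  2  3  4  5  6  7  8  9 10 11 12 13 14 15 16 17 18 19 20
     W  L  W  L  W  L  W  L  W  L  W  L  W  L  W  L  W  L  W  L  W
Position 20 is W, so the first player wins.

First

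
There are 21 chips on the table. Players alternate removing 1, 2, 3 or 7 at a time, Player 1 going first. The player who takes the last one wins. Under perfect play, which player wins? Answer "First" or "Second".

First

Positions where the player to move wins (W) vs loses (L):
i:   0  1  2  3  4  5  6  7  8  9 10 11 12 13 14 15 16 17 18 19 20 21
     L  W  W  W  L  W  W  W  L  W  W  W  L  W  W  W  L  W  W  W  L  W
Position 21 is W, so the first player wins.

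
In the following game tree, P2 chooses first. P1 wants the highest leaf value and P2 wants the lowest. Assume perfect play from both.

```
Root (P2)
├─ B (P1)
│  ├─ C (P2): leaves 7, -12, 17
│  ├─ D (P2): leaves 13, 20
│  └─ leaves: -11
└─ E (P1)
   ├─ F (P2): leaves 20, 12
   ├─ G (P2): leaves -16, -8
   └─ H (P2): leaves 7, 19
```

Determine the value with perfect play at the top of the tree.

C (P2): min(7, -12, 17) = -12
D (P2): min(13, 20) = 13
B (P1): max(-12, 13, -11) = 13
F (P2): min(20, 12) = 12
G (P2): min(-16, -8) = -16
H (P2): min(7, 19) = 7
E (P1): max(12, -16, 7) = 12
Root (P2): min(13, 12) = 12

12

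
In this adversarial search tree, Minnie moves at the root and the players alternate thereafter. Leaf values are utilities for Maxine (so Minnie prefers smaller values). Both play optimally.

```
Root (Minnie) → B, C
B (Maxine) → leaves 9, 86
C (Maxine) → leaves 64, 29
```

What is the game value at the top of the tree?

B (Maxine): max(9, 86) = 86
C (Maxine): max(64, 29) = 64
Root (Minnie): min(86, 64) = 64

64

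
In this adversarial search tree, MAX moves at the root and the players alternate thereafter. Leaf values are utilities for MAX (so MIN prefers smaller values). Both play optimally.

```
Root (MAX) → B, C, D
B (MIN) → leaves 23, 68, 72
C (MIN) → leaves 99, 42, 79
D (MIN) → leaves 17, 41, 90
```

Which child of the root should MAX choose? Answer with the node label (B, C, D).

B (MIN): min(23, 68, 72) = 23
C (MIN): min(99, 42, 79) = 42
D (MIN): min(17, 41, 90) = 17
Root (MAX): max(23, 42, 17) = 42
MAX picks the child with the highest value: C (value 42).

C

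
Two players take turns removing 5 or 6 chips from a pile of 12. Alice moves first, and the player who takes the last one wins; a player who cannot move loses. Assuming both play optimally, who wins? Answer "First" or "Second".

Second

i:   0  1  2  3  4  5  6  7  8  9 10 11 12
     L  L  L  L  L  W  W  W  W  W  W  L  L
Position 12 is L, so the second player wins.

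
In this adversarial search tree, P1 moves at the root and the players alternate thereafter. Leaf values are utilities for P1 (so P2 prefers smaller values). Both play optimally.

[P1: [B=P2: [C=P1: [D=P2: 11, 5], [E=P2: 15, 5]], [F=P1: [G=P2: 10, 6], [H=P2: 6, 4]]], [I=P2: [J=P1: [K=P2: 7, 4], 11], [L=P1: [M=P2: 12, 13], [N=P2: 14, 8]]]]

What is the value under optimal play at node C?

D: min(11, 5) = 5
E: min(15, 5) = 5
C: max(5, 5) = 5

5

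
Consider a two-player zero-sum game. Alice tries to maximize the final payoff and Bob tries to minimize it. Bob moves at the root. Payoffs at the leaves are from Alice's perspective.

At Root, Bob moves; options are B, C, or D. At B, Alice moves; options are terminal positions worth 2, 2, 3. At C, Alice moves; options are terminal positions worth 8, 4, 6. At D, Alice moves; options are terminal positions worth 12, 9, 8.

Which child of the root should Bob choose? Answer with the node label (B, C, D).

B (Alice): max(2, 2, 3) = 3
C (Alice): max(8, 4, 6) = 8
D (Alice): max(12, 9, 8) = 12
Root (Bob): min(3, 8, 12) = 3
Bob picks the child with the lowest value: B (value 3).

B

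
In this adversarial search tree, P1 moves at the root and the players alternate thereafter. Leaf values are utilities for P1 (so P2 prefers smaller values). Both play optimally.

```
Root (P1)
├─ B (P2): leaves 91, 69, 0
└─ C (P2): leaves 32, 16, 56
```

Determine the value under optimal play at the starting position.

B (P2): min(91, 69, 0) = 0
C (P2): min(32, 16, 56) = 16
Root (P1): max(0, 16) = 16

16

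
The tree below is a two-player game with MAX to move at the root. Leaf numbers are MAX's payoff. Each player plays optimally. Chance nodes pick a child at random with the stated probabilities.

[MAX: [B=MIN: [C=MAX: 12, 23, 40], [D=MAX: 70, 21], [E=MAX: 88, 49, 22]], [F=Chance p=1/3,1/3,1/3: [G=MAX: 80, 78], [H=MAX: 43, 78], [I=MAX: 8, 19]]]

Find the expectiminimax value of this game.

59

C (MAX): max(12, 23, 40) = 40
D (MAX): max(70, 21) = 70
E (MAX): max(88, 49, 22) = 88
B (MIN): min(40, 70, 88) = 40
G (MAX): max(80, 78) = 80
H (MAX): max(43, 78) = 78
I (MAX): max(8, 19) = 19
F (Chance): 1/3·80 + 1/3·78 + 1/3·19 = 59
Root (MAX): max(40, 59) = 59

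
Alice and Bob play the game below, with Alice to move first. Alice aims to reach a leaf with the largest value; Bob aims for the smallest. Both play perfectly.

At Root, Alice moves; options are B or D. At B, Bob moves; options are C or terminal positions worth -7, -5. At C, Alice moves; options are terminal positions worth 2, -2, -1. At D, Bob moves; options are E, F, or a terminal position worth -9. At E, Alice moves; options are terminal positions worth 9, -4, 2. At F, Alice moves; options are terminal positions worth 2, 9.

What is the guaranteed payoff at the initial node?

C (Alice): max(2, -2, -1) = 2
B (Bob): min(2, -7, -5) = -7
E (Alice): max(9, -4, 2) = 9
F (Alice): max(2, 9) = 9
D (Bob): min(9, 9, -9) = -9
Root (Alice): max(-7, -9) = -7

-7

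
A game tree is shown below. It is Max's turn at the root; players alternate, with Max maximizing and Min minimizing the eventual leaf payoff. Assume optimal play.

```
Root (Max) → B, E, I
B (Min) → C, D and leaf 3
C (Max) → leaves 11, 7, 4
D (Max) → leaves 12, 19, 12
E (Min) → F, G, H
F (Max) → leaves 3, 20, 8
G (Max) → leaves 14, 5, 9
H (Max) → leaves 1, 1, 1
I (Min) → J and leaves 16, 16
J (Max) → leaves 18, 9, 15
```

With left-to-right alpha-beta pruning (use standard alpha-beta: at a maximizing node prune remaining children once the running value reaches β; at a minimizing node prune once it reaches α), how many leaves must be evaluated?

19

C [α=-∞,β=+∞]: v=11
D [α=-∞,β=11]: v=12 after child 1 ≥ β → β-cutoff, skip 2
B [α=-∞,β=+∞]: v=3
F [α=3,β=+∞]: v=20
G [α=3,β=20]: v=14
H [α=3,β=14]: v=1
E [α=3,β=+∞]: v=1
J [α=3,β=+∞]: v=18
I [α=3,β=+∞]: v=16
Root [α=-∞,β=+∞]: v=16
Leaves evaluated: 19 of 21.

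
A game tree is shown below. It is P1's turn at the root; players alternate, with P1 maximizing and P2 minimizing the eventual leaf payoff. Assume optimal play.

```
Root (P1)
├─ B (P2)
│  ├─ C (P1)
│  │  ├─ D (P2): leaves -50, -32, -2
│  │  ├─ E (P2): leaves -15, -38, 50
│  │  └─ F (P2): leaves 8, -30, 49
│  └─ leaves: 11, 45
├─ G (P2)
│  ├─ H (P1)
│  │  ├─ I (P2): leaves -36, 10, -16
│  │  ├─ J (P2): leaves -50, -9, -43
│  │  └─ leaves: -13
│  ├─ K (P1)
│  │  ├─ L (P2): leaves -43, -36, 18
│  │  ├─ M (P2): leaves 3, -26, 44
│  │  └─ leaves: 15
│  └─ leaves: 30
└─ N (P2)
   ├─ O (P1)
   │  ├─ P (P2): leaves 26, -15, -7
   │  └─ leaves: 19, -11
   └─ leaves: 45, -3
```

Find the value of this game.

D (P2): min(-50, -32, -2) = -50
E (P2): min(-15, -38, 50) = -38
F (P2): min(8, -30, 49) = -30
C (P1): max(-50, -38, -30) = -30
B (P2): min(-30, 11, 45) = -30
I (P2): min(-36, 10, -16) = -36
J (P2): min(-50, -9, -43) = -50
H (P1): max(-36, -50, -13) = -13
L (P2): min(-43, -36, 18) = -43
M (P2): min(3, -26, 44) = -26
K (P1): max(-43, -26, 15) = 15
G (P2): min(-13, 15, 30) = -13
P (P2): min(26, -15, -7) = -15
O (P1): max(-15, 19, -11) = 19
N (P2): min(19, 45, -3) = -3
Root (P1): max(-30, -13, -3) = -3

-3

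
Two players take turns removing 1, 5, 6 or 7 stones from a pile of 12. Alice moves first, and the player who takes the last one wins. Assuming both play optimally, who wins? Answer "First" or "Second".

Second

Positions where the player to move wins (W) vs loses (L):
i:   0  1  2  3  4  5  6  7  8  9 10 11 12
     L  W  L  W  L  W  W  W  W  W  W  W  L
Position 12 is L, so the second player wins.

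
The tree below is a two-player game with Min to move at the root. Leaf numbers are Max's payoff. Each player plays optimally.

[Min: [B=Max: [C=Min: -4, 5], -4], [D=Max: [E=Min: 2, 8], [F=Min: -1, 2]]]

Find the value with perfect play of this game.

C (Min): min(-4, 5) = -4
B (Max): max(-4, -4) = -4
E (Min): min(2, 8) = 2
F (Min): min(-1, 2) = -1
D (Max): max(2, -1) = 2
Root (Min): min(-4, 2) = -4

-4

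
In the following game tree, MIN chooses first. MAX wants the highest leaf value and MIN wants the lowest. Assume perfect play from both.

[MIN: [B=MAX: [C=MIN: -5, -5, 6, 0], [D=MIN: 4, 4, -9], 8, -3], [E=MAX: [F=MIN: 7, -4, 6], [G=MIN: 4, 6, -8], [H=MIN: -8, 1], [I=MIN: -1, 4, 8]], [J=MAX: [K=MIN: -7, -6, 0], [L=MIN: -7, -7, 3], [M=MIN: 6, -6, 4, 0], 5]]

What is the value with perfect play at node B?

C: min(-5, -5, 6, 0) = -5
D: min(4, 4, -9) = -9
B: max(-5, -9, 8, -3) = 8

8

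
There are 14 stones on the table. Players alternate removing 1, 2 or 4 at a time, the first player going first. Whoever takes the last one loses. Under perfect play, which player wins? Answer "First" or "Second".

W/L table (W = player to move can force a win):
i:   0  1  2  3  4  5  6  7  8  9 10 11 12 13 14
     W  L  W  W  L  W  W  L  W  W  L  W  W  L  W
Position 14 is W, so the first player wins.

First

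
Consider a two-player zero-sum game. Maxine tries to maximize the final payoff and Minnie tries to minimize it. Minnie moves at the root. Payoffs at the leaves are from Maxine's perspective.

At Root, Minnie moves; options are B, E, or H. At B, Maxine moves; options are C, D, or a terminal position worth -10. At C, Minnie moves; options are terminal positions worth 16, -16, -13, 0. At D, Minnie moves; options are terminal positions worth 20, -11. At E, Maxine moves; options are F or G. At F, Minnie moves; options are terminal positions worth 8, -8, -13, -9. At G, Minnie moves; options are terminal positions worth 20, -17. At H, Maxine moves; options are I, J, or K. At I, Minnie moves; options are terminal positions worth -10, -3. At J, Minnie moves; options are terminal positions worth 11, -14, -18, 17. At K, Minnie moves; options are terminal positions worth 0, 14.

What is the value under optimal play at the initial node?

C (Minnie): min(16, -16, -13, 0) = -16
D (Minnie): min(20, -11) = -11
B (Maxine): max(-16, -11, -10) = -10
F (Minnie): min(8, -8, -13, -9) = -13
G (Minnie): min(20, -17) = -17
E (Maxine): max(-13, -17) = -13
I (Minnie): min(-10, -3) = -10
J (Minnie): min(11, -14, -18, 17) = -18
K (Minnie): min(0, 14) = 0
H (Maxine): max(-10, -18, 0) = 0
Root (Minnie): min(-10, -13, 0) = -13

-13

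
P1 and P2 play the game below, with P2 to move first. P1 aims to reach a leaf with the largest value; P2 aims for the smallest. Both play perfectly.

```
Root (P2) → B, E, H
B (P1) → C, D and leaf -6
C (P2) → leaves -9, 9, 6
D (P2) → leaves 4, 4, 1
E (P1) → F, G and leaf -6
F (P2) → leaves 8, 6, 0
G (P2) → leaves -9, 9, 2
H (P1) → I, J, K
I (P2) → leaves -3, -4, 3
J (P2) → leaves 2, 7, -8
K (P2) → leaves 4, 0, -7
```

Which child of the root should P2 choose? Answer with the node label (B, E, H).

C (P2): min(-9, 9, 6) = -9
D (P2): min(4, 4, 1) = 1
B (P1): max(-9, 1, -6) = 1
F (P2): min(8, 6, 0) = 0
G (P2): min(-9, 9, 2) = -9
E (P1): max(0, -9, -6) = 0
I (P2): min(-3, -4, 3) = -4
J (P2): min(2, 7, -8) = -8
K (P2): min(4, 0, -7) = -7
H (P1): max(-4, -8, -7) = -4
Root (P2): min(1, 0, -4) = -4
P2 picks the child with the lowest value: H (value -4).

H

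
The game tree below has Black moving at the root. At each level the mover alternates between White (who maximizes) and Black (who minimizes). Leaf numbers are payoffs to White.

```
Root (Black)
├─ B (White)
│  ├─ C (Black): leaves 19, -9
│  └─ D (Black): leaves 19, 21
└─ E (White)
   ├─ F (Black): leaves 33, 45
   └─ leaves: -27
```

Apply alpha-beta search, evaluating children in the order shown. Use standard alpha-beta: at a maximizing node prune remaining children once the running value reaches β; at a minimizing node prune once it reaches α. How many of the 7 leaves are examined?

6

C [α=-∞,β=+∞]: v=-9
D [α=-9,β=+∞]: v=19
B [α=-∞,β=+∞]: v=19
F [α=-∞,β=19]: v=33
E [α=-∞,β=19]: v=33 after child 1 ≥ β → β-cutoff, skip 1
Root [α=-∞,β=+∞]: v=19
Leaves evaluated: 6 of 7.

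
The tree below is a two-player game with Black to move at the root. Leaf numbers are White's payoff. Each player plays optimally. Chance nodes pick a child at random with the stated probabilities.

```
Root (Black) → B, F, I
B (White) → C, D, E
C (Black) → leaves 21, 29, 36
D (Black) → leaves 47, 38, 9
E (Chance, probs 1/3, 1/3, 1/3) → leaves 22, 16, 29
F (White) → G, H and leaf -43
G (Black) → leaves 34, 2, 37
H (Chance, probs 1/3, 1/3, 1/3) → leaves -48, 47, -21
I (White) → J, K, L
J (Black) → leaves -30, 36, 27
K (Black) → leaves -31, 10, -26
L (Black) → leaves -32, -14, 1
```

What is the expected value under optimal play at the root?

C (Black): min(21, 29, 36) = 21
D (Black): min(47, 38, 9) = 9
E (Chance): 1/3·22 + 1/3·16 + 1/3·29 = 22.33
B (White): max(21, 9, 22.33) = 22.33
G (Black): min(34, 2, 37) = 2
H (Chance): 1/3·-48 + 1/3·47 + 1/3·-21 = -7.33
F (White): max(2, -7.33, -43) = 2
J (Black): min(-30, 36, 27) = -30
K (Black): min(-31, 10, -26) = -31
L (Black): min(-32, -14, 1) = -32
I (White): max(-30, -31, -32) = -30
Root (Black): min(22.33, 2, -30) = -30

-30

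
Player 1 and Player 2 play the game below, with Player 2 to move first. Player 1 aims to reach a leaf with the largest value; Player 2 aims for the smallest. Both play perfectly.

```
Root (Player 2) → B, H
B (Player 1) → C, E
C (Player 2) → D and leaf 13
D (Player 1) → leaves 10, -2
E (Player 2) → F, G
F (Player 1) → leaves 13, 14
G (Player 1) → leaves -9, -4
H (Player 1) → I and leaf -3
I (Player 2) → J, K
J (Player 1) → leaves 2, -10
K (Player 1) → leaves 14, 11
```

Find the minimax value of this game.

2

D (Player 1): max(10, -2) = 10
C (Player 2): min(10, 13) = 10
F (Player 1): max(13, 14) = 14
G (Player 1): max(-9, -4) = -4
E (Player 2): min(14, -4) = -4
B (Player 1): max(10, -4) = 10
J (Player 1): max(2, -10) = 2
K (Player 1): max(14, 11) = 14
I (Player 2): min(2, 14) = 2
H (Player 1): max(2, -3) = 2
Root (Player 2): min(10, 2) = 2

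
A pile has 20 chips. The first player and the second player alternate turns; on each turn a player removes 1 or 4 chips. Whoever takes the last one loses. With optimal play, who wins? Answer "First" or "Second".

Mark each pile size as W (mover wins) or L (mover loses):
i:   0  1  2  3  4  5  6  7  8  9 10 11 12 13 14 15 16 17 18 19 20
     W  L  W  L  W  W  L  W  L  W  W  L  W  L  W  W  L  W  L  W  W
Position 20 is W, so the first player wins.

First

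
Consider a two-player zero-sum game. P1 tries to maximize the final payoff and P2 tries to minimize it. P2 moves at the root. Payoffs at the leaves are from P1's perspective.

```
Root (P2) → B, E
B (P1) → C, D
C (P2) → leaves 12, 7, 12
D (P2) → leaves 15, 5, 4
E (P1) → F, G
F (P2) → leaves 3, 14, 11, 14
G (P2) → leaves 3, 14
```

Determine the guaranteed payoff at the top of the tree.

C (P2): min(12, 7, 12) = 7
D (P2): min(15, 5, 4) = 4
B (P1): max(7, 4) = 7
F (P2): min(3, 14, 11, 14) = 3
G (P2): min(3, 14) = 3
E (P1): max(3, 3) = 3
Root (P2): min(7, 3) = 3

3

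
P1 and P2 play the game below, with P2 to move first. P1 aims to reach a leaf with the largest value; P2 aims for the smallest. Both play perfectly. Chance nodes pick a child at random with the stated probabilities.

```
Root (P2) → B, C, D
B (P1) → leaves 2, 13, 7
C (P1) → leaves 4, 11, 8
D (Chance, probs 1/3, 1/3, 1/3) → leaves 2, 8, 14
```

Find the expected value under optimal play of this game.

8

B (P1): max(2, 13, 7) = 13
C (P1): max(4, 11, 8) = 11
D (Chance): 1/3·2 + 1/3·8 + 1/3·14 = 8
Root (P2): min(13, 11, 8) = 8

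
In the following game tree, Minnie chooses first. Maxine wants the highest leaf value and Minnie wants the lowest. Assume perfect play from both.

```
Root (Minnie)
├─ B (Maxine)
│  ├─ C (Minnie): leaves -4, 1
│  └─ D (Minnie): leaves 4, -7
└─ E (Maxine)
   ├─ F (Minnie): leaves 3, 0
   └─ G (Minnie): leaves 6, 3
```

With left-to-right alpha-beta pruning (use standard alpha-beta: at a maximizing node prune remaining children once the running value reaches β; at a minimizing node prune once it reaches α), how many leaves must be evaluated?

C [α=-∞,β=+∞]: v=-4
D [α=-4,β=+∞]: v=-7
B [α=-∞,β=+∞]: v=-4
F [α=-∞,β=-4]: v=0
E [α=-∞,β=-4]: v=0 after child 1 ≥ β → β-cutoff, skip 1
Root [α=-∞,β=+∞]: v=-4
Leaves evaluated: 6 of 8.

6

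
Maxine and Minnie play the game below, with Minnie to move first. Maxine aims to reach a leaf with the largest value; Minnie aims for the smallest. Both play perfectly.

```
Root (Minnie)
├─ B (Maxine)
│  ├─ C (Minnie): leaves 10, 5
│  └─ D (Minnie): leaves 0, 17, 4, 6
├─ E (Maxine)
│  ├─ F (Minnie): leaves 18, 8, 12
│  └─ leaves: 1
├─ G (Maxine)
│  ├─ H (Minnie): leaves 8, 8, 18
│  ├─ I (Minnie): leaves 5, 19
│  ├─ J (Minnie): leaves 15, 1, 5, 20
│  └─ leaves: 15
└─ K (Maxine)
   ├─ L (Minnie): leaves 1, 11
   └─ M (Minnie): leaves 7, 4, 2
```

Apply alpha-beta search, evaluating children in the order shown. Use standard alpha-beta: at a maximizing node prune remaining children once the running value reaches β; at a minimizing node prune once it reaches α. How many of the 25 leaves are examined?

C [α=-∞,β=+∞]: v=5
D [α=5,β=+∞]: v=0 after child 1 ≤ α → α-cutoff, skip 3
B [α=-∞,β=+∞]: v=5
F [α=-∞,β=5]: v=8
E [α=-∞,β=5]: v=8 after child 1 ≥ β → β-cutoff, skip 1
H [α=-∞,β=5]: v=8
G [α=-∞,β=5]: v=8 after child 1 ≥ β → β-cutoff, skip 3
L [α=-∞,β=5]: v=1
M [α=1,β=5]: v=2
K [α=-∞,β=5]: v=2
Root [α=-∞,β=+∞]: v=2
Leaves evaluated: 14 of 25.

14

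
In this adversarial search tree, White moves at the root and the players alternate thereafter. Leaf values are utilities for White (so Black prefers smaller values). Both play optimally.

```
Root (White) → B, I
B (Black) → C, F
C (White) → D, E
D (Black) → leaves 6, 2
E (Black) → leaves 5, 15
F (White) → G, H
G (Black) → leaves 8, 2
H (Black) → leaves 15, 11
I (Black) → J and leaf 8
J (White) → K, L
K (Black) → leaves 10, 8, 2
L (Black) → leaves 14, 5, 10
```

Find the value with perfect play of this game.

5

D (Black): min(6, 2) = 2
E (Black): min(5, 15) = 5
C (White): max(2, 5) = 5
G (Black): min(8, 2) = 2
H (Black): min(15, 11) = 11
F (White): max(2, 11) = 11
B (Black): min(5, 11) = 5
K (Black): min(10, 8, 2) = 2
L (Black): min(14, 5, 10) = 5
J (White): max(2, 5) = 5
I (Black): min(5, 8) = 5
Root (White): max(5, 5) = 5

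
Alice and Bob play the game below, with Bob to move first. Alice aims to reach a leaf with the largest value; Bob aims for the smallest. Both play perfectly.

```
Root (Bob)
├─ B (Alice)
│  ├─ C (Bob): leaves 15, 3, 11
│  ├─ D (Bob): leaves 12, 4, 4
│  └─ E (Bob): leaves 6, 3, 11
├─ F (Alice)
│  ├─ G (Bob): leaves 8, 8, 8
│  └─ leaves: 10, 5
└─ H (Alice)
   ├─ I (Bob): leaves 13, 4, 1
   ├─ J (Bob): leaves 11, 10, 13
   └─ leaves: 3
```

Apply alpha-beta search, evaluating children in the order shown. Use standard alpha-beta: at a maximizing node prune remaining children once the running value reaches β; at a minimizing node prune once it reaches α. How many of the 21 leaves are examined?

C [α=-∞,β=+∞]: v=3
D [α=3,β=+∞]: v=4
E [α=4,β=+∞]: v=3 after child 2 ≤ α → α-cutoff, skip 1
B [α=-∞,β=+∞]: v=4
G [α=-∞,β=4]: v=8
F [α=-∞,β=4]: v=8 after child 1 ≥ β → β-cutoff, skip 2
I [α=-∞,β=4]: v=1
J [α=1,β=4]: v=10
H [α=-∞,β=4]: v=10 after child 2 ≥ β → β-cutoff, skip 1
Root [α=-∞,β=+∞]: v=4
Leaves evaluated: 17 of 21.

17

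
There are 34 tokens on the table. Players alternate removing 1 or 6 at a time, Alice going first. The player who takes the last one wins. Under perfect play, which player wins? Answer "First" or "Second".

W/L table (W = player to move can force a win):
i:   0  1  2  3  4  5  6  7  8  9 10 11 12 13 14 15 16 17 18 19 20 21 22 23 24 25 26 27 28 29 30 31 32 33 34
     L  W  L  W  L  W  W  L  W  L  W  L  W  W  L  W  L  W  L  W  W  L  W  L  W  L  W  W  L  W  L  W  L  W  W
Position 34 is W, so the first player wins.

First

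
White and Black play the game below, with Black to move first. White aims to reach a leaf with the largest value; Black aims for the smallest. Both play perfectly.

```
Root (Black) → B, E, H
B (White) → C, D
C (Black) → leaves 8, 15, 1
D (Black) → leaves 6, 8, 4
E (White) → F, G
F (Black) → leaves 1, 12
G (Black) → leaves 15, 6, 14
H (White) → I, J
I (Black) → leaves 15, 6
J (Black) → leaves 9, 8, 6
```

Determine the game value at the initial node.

C (Black): min(8, 15, 1) = 1
D (Black): min(6, 8, 4) = 4
B (White): max(1, 4) = 4
F (Black): min(1, 12) = 1
G (Black): min(15, 6, 14) = 6
E (White): max(1, 6) = 6
I (Black): min(15, 6) = 6
J (Black): min(9, 8, 6) = 6
H (White): max(6, 6) = 6
Root (Black): min(4, 6, 6) = 4

4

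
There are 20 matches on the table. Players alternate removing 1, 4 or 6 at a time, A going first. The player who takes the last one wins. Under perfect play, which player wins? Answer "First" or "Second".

Second

Mark each pile size as W (mover wins) or L (mover loses):
i:   0  1  2  3  4  5  6  7  8  9 10 11 12 13 14 15 16 17 18 19 20
     L  W  L  W  W  L  W  L  W  W  L  W  L  W  W  L  W  L  W  W  L
Position 20 is L, so the second player wins.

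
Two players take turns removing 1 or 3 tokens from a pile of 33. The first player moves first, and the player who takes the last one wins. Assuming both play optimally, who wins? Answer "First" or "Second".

First

i:   0  1  2  3  4  5  6  7  8  9 10 11 12 13 14 15 16 17 18 19 20 21 22 23 24 25 26 27 28 29 30 31 32 33
     L  W  L  W  L  W  L  W  L  W  L  W  L  W  L  W  L  W  L  W  L  W  L  W  L  W  L  W  L  W  L  W  L  W
Position 33 is W, so the first player wins.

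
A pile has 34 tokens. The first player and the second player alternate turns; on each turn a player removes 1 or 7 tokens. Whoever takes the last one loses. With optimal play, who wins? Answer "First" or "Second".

Mark each pile size as W (mover wins) or L (mover loses):
i:   0  1  2  3  4  5  6  7  8  9 10 11 12 13 14 15 16 17 18 19 20 21 22 23 24 25 26 27 28 29 30 31 32 33 34
     W  L  W  L  W  L  W  L  W  L  W  L  W  L  W  L  W  L  W  L  W  L  W  L  W  L  W  L  W  L  W  L  W  L  W
Position 34 is W, so the first player wins.

First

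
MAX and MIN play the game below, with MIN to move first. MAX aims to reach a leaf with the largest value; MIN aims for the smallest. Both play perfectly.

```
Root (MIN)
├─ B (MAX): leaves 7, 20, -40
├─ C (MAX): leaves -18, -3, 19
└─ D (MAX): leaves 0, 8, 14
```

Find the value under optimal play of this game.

B (MAX): max(7, 20, -40) = 20
C (MAX): max(-18, -3, 19) = 19
D (MAX): max(0, 8, 14) = 14
Root (MIN): min(20, 19, 14) = 14

14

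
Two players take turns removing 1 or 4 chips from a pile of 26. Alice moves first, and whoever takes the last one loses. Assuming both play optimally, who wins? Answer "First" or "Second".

Second

Compute winning (W) and losing (L) positions by backward induction:
i:   0  1  2  3  4  5  6  7  8  9 10 11 12 13 14 15 16 17 18 19 20 21 22 23 24 25 26
     W  L  W  L  W  W  L  W  L  W  W  L  W  L  W  W  L  W  L  W  W  L  W  L  W  W  L
Position 26 is L, so the second player wins.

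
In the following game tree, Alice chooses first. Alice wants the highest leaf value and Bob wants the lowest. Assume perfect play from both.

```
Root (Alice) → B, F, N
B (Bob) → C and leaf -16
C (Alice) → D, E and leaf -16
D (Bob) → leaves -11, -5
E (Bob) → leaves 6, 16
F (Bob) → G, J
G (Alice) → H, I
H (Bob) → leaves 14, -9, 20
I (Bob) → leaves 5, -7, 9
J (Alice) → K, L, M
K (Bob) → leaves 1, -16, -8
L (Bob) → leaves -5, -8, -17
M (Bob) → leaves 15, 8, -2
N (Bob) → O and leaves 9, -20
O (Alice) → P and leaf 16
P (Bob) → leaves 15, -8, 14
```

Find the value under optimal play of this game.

-7

D (Bob): min(-11, -5) = -11
E (Bob): min(6, 16) = 6
C (Alice): max(-11, 6, -16) = 6
B (Bob): min(6, -16) = -16
H (Bob): min(14, -9, 20) = -9
I (Bob): min(5, -7, 9) = -7
G (Alice): max(-9, -7) = -7
K (Bob): min(1, -16, -8) = -16
L (Bob): min(-5, -8, -17) = -17
M (Bob): min(15, 8, -2) = -2
J (Alice): max(-16, -17, -2) = -2
F (Bob): min(-7, -2) = -7
P (Bob): min(15, -8, 14) = -8
O (Alice): max(-8, 16) = 16
N (Bob): min(16, 9, -20) = -20
Root (Alice): max(-16, -7, -20) = -7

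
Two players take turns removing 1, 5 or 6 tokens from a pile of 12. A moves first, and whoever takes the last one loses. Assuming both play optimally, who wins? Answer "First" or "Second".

W/L table (W = player to move can force a win):
i:   0  1  2  3  4  5  6  7  8  9 10 11 12
     W  L  W  L  W  L  W  W  W  W  W  W  L
Position 12 is L, so the second player wins.

Second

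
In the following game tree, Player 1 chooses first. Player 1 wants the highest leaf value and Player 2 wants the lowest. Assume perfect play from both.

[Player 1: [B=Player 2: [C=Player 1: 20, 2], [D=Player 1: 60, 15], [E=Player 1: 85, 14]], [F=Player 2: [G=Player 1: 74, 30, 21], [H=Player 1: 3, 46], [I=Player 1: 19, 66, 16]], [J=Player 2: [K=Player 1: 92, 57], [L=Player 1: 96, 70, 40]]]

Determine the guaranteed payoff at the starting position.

C (Player 1): max(20, 2) = 20
D (Player 1): max(60, 15) = 60
E (Player 1): max(85, 14) = 85
B (Player 2): min(20, 60, 85) = 20
G (Player 1): max(74, 30, 21) = 74
H (Player 1): max(3, 46) = 46
I (Player 1): max(19, 66, 16) = 66
F (Player 2): min(74, 46, 66) = 46
K (Player 1): max(92, 57) = 92
L (Player 1): max(96, 70, 40) = 96
J (Player 2): min(92, 96) = 92
Root (Player 1): max(20, 46, 92) = 92

92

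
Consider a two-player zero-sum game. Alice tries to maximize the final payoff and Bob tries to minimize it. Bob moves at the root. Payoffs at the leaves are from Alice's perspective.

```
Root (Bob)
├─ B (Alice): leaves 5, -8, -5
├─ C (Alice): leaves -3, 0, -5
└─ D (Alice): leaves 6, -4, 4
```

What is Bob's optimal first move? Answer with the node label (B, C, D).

B (Alice): max(5, -8, -5) = 5
C (Alice): max(-3, 0, -5) = 0
D (Alice): max(6, -4, 4) = 6
Root (Bob): min(5, 0, 6) = 0
Bob picks the child with the lowest value: C (value 0).

C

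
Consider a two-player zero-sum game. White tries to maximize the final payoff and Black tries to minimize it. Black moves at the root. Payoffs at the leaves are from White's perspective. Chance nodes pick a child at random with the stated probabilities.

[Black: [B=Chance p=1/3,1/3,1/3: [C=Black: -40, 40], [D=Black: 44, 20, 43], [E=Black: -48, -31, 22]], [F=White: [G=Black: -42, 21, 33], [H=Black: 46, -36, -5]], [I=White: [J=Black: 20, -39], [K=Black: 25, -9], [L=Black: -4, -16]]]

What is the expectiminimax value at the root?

C (Black): min(-40, 40) = -40
D (Black): min(44, 20, 43) = 20
E (Black): min(-48, -31, 22) = -48
B (Chance): 1/3·-40 + 1/3·20 + 1/3·-48 = -22.67
G (Black): min(-42, 21, 33) = -42
H (Black): min(46, -36, -5) = -36
F (White): max(-42, -36) = -36
J (Black): min(20, -39) = -39
K (Black): min(25, -9) = -9
L (Black): min(-4, -16) = -16
I (White): max(-39, -9, -16) = -9
Root (Black): min(-22.67, -36, -9) = -36

-36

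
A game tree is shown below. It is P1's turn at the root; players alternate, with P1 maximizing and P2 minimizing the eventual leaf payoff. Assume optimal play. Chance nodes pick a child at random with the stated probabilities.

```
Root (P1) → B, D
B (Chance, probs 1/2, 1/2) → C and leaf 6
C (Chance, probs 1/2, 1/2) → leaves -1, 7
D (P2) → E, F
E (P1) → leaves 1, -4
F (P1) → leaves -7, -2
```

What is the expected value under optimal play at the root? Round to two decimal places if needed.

4.5

C (Chance): 1/2·-1 + 1/2·7 = 3
B (Chance): 1/2·3 + 1/2·6 = 4.5
E (P1): max(1, -4) = 1
F (P1): max(-7, -2) = -2
D (P2): min(1, -2) = -2
Root (P1): max(4.5, -2) = 4.5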